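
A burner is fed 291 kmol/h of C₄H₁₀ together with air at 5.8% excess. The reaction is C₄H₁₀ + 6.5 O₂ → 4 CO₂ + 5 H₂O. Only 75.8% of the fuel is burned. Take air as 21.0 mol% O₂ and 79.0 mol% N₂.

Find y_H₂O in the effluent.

Stoichiometric O₂ = 6.5 × 291 = 1892 kmol/h; O₂ fed = 1892 × 1.058 = 2001 kmol/h.
N₂ fed = 2001 × 79/21 = 7528 kmol/h.
Fuel reacted = 0.758 × 291 → ξ = 220.6 kmol/h.
Outlet (n = n₀ + ν ξ):
  C₄H₁₀: 291 − 1(220.6) = 70.42
  O₂: 2001 − 6.5(220.6) = 567.5
  N₂: 7528 (inert)
  CO₂: 0 + 4(220.6) = 882.3
  H₂O: 0 + 5(220.6) = 1103
Total out = 10150 kmol/h; y_H₂O = 1103 / 10150 = 0.1086.

0.109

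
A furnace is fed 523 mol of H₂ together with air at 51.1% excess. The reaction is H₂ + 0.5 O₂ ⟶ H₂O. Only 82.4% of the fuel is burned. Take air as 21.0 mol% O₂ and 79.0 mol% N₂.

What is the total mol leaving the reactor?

2190 mol

Stoichiometric O₂ = 0.5 × 523 = 261.5 mol; O₂ fed = 261.5 × 1.511 = 395.1 mol.
N₂ fed = 395.1 × 79/21 = 1486 mol.
Fuel reacted = 0.824 × 523 → ξ = 431 mol.
Outlet (n = n₀ + ν ξ):
  H₂: 523 − 1(431) = 92.05
  O₂: 395.1 − 0.5(431) = 179.7
  N₂: 1486 (inert)
  H₂O: 0 + 1(431) = 431
Total out = 92.05 + 179.7 + 1486 + 431 = 2189 mol.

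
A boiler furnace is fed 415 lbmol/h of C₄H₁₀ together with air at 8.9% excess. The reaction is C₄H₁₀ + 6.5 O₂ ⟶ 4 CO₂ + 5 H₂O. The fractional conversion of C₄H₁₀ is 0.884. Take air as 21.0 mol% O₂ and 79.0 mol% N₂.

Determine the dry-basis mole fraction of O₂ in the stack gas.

0.0422

Stoichiometric O₂ = 6.5 × 415 = 2698 lbmol/h; O₂ fed = 2698 × 1.089 = 2938 lbmol/h.
N₂ fed = 2938 × 79/21 = 11050 lbmol/h.
Fuel reacted = 0.884 × 415 → ξ = 366.9 lbmol/h.
Outlet (n = n₀ + ν ξ):
  C₄H₁₀: 415 − 1(366.9) = 48.14
  O₂: 2938 − 6.5(366.9) = 553
  N₂: 11050 (inert)
  CO₂: 0 + 4(366.9) = 1467
  H₂O: 0 + 5(366.9) = 1834
Dry total = 13120 lbmol/h; y_O₂ (dry) = 553 / 13120 = 0.04215.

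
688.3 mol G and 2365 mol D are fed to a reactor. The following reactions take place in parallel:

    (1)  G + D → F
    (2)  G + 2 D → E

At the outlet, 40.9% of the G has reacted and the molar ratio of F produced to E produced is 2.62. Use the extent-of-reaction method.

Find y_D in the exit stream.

Conversion of G: G consumed = 0.409 × 688.3 = 281.5 mol = 1ξ₁ + 1ξ₂.
Selectivity: 1ξ₁ / (1ξ₂) = 2.62 → ξ₁ = 2.62 ξ₂.
Substitute: (1·2.62 + 1) ξ₂ = 281.5 → ξ₂ = 77.77 mol, ξ₁ = 203.7 mol.
Outlet amounts (n = n₀ + Σ ν·ξ):
  G: 688.3 − 1(203.7) − 1(77.77) = 406.8
  D: 2365 − 1(203.7) − 2(77.77) = 2006
  F: 0 + 1(203.7) = 203.7
  E: 0 + 1(77.77) = 77.77
Total out = 2694 mol; y_D = 2006 / 2694 = 0.7445.

0.745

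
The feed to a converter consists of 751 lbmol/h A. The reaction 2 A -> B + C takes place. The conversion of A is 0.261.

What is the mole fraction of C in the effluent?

A reacted = 0.261 × 751 = 196 lbmol/h; ν_A = −2, so ξ = 196/2 = 98.01 lbmol/h.
Outlet amounts (n = n₀ + ν ξ):
  A: 751 − 2(98.01) = 555
  B: 0 + 1(98.01) = 98.01
  C: 0 + 1(98.01) = 98.01
Total out = 751 lbmol/h; y_C = 98.01 / 751 = 0.1305.

0.131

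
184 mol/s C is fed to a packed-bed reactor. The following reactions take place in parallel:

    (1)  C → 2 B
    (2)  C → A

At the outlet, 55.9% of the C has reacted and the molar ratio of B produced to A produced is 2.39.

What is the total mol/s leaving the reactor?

Conversion of C: C consumed = 0.559 × 184 = 102.9 mol/s = 1ξ₁ + 1ξ₂.
Selectivity: 2ξ₁ / (1ξ₂) = 2.39 → ξ₁ = 1.195 ξ₂.
Substitute: (1·1.195 + 1) ξ₂ = 102.9 → ξ₂ = 46.86 mol/s, ξ₁ = 56 mol/s.
Outlet amounts (n = n₀ + Σ ν·ξ):
  C: 184 − 1(56) − 1(46.86) = 81.14
  B: 0 + 2(56) = 112
  A: 0 + 1(46.86) = 46.86
Total out = 81.14 + 112 + 46.86 = 240 mol/s.

240 mol/s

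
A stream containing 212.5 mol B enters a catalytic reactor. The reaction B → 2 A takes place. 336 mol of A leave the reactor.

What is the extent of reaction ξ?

ξ = 168 mol

For A: n = n₀ + 2ξ → 336 = 0 + 2ξ, giving ξ = 168 mol.
Outlet amounts (n = n₀ + ν ξ):
  B: 212.5 − 1(168) = 44.5
  A: 0 + 2(168) = 336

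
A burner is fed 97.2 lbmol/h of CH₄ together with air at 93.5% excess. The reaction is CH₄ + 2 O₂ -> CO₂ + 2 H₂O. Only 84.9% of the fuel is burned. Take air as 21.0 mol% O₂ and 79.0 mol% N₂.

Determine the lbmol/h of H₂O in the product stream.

Stoichiometric O₂ = 2 × 97.2 = 194.4 lbmol/h; O₂ fed = 194.4 × 1.935 = 376.2 lbmol/h.
N₂ fed = 376.2 × 79/21 = 1415 lbmol/h.
Fuel reacted = 0.849 × 97.2 → ξ = 82.52 lbmol/h.
Outlet (n = n₀ + ν ξ):
  CH₄: 97.2 − 1(82.52) = 14.68
  O₂: 376.2 − 2(82.52) = 211.1
  N₂: 1415 (inert)
  CO₂: 0 + 1(82.52) = 82.52
  H₂O: 0 + 2(82.52) = 165

165 lbmol/h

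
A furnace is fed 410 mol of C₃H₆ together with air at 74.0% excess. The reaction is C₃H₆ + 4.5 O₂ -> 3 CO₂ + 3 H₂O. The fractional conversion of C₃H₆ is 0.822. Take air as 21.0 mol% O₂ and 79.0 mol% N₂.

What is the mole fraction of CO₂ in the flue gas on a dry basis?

Stoichiometric O₂ = 4.5 × 410 = 1845 mol; O₂ fed = 1845 × 1.740 = 3210 mol.
N₂ fed = 3210 × 79/21 = 12080 mol.
Fuel reacted = 0.822 × 410 → ξ = 337 mol.
Outlet (n = n₀ + ν ξ):
  C₃H₆: 410 − 1(337) = 72.98
  O₂: 3210 − 4.5(337) = 1694
  N₂: 12080 (inert)
  CO₂: 0 + 3(337) = 1011
  H₂O: 0 + 3(337) = 1011
Dry total = 14850 mol; y_CO₂ (dry) = 1011 / 14850 = 0.06806.

0.0681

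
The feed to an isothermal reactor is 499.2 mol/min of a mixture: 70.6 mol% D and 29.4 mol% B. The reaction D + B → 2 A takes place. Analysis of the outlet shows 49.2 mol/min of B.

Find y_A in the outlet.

For B: n = n₀ − 1ξ → 49.2 = 146.8 − 1ξ, giving ξ = 97.56 mol/min.
Outlet amounts (n = n₀ + ν ξ):
  D: 352.4 − 1(97.56) = 254.9
  B: 146.8 − 1(97.56) = 49.2
  A: 0 + 2(97.56) = 195.1
Total out = 499.2 mol/min; y_A = 195.1 / 499.2 = 0.3909.

0.391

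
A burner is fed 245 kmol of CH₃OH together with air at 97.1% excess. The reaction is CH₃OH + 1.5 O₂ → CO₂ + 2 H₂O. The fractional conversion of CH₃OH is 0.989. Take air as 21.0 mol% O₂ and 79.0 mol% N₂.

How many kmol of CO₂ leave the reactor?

242 kmol

Stoichiometric O₂ = 1.5 × 245 = 367.5 kmol; O₂ fed = 367.5 × 1.971 = 724.3 kmol.
N₂ fed = 724.3 × 79/21 = 2725 kmol.
Fuel reacted = 0.989 × 245 → ξ = 242.3 kmol.
Outlet (n = n₀ + ν ξ):
  CH₃OH: 245 − 1(242.3) = 2.695
  O₂: 724.3 − 1.5(242.3) = 360.9
  N₂: 2725 (inert)
  CO₂: 0 + 1(242.3) = 242.3
  H₂O: 0 + 2(242.3) = 484.6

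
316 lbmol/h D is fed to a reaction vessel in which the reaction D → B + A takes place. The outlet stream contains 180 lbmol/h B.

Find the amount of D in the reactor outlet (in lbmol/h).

For B: n = n₀ + 1ξ → 180 = 0 + 1ξ, giving ξ = 180 lbmol/h.
Outlet amounts (n = n₀ + ν ξ):
  D: 316 − 1(180) = 136
  B: 0 + 1(180) = 180
  A: 0 + 1(180) = 180

136 lbmol/h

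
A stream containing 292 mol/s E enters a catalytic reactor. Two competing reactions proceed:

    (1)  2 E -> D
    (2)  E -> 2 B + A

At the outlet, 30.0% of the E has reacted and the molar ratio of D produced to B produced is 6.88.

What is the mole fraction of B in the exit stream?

0.024

Conversion of E: E consumed = 0.3 × 292 = 87.6 mol/s = 2ξ₁ + 1ξ₂.
Selectivity: 1ξ₁ / (2ξ₂) = 6.88 → ξ₁ = 13.76 ξ₂.
Substitute: (2·13.76 + 1) ξ₂ = 87.6 → ξ₂ = 3.072 mol/s, ξ₁ = 42.26 mol/s.
Outlet amounts (n = n₀ + Σ ν·ξ):
  E: 292 − 2(42.26) − 1(3.072) = 204.4
  D: 0 + 1(42.26) = 42.26
  B: 0 + 2(3.072) = 6.143
  A: 0 + 1(3.072) = 3.072
Total out = 255.9 mol/s; y_B = 6.143 / 255.9 = 0.02401.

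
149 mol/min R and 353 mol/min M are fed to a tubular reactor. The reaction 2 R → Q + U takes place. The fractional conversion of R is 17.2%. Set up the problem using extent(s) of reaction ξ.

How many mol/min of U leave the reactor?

12.8 mol/min

R reacted = 0.172 × 149 = 25.63 mol/min; ν_R = −2, so ξ = 25.63/2 = 12.81 mol/min.
Outlet amounts (n = n₀ + ν ξ):
  R: 149 − 2(12.81) = 123.4
  Q: 0 + 1(12.81) = 12.81
  U: 0 + 1(12.81) = 12.81
  M: 353 (inert)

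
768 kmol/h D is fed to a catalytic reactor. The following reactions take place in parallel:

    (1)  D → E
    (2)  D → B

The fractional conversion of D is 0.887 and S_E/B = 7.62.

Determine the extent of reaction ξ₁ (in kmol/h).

ξ₁ = 602 kmol/h

Conversion of D: D consumed = 0.887 × 768 = 681.2 kmol/h = 1ξ₁ + 1ξ₂.
Selectivity: 1ξ₁ / (1ξ₂) = 7.62 → ξ₁ = 7.62 ξ₂.
Substitute: (1·7.62 + 1) ξ₂ = 681.2 → ξ₂ = 79.03 kmol/h, ξ₁ = 602.2 kmol/h.
Outlet amounts (n = n₀ + Σ ν·ξ):
  D: 768 − 1(602.2) − 1(79.03) = 86.78
  E: 0 + 1(602.2) = 602.2
  B: 0 + 1(79.03) = 79.03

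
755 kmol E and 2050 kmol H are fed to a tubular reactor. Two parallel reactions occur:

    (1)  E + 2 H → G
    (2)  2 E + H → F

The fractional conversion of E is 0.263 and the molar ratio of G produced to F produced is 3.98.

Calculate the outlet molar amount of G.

132 kmol

Conversion of E: E consumed = 0.263 × 755 = 198.6 kmol = 1ξ₁ + 2ξ₂.
Selectivity: 1ξ₁ / (1ξ₂) = 3.98 → ξ₁ = 3.98 ξ₂.
Substitute: (1·3.98 + 2) ξ₂ = 198.6 → ξ₂ = 33.2 kmol, ξ₁ = 132.2 kmol.
Outlet amounts (n = n₀ + Σ ν·ξ):
  E: 755 − 1(132.2) − 2(33.2) = 556.4
  H: 2050 − 2(132.2) − 1(33.2) = 1752
  G: 0 + 1(132.2) = 132.2
  F: 0 + 1(33.2) = 33.2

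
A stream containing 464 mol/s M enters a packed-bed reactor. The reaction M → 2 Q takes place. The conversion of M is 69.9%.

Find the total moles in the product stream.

788 mol/s

M reacted = 0.699 × 464 = 324.3 mol/s; ν_M = −1, so ξ = 324.3/1 = 324.3 mol/s.
Outlet amounts (n = n₀ + ν ξ):
  M: 464 − 1(324.3) = 139.7
  Q: 0 + 2(324.3) = 648.7
Total out = 139.7 + 648.7 = 788.3 mol/s.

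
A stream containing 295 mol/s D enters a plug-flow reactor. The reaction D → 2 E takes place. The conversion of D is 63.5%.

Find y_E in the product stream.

0.777

D reacted = 0.635 × 295 = 187.3 mol/s; ν_D = −1, so ξ = 187.3/1 = 187.3 mol/s.
Outlet amounts (n = n₀ + ν ξ):
  D: 295 − 1(187.3) = 107.7
  E: 0 + 2(187.3) = 374.6
Total out = 482.3 mol/s; y_E = 374.6 / 482.3 = 0.7768.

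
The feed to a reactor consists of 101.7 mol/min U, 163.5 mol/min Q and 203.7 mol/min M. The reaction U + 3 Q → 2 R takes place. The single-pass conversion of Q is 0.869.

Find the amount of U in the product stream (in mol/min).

54.3 mol/min

Q reacted = 0.869 × 163.5 = 142.1 mol/min; ν_Q = −3, so ξ = 142.1/3 = 47.36 mol/min.
Outlet amounts (n = n₀ + ν ξ):
  U: 101.7 − 1(47.36) = 54.34
  Q: 163.5 − 3(47.36) = 21.42
  R: 0 + 2(47.36) = 94.72
  M: 203.7 (inert)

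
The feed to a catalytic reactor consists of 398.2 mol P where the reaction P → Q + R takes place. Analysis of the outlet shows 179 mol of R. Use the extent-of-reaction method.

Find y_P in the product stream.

0.38

For R: n = n₀ + 1ξ → 179 = 0 + 1ξ, giving ξ = 179 mol.
Outlet amounts (n = n₀ + ν ξ):
  P: 398.2 − 1(179) = 219.2
  Q: 0 + 1(179) = 179
  R: 0 + 1(179) = 179
Total out = 577.2 mol; y_P = 219.2 / 577.2 = 0.3798.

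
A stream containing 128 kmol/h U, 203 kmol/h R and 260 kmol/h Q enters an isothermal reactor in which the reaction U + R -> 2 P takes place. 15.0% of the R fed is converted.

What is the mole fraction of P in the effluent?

R reacted = 0.15 × 203 = 30.45 kmol/h; ν_R = −1, so ξ = 30.45/1 = 30.45 kmol/h.
Outlet amounts (n = n₀ + ν ξ):
  U: 128 − 1(30.45) = 97.55
  R: 203 − 1(30.45) = 172.6
  P: 0 + 2(30.45) = 60.9
  Q: 260 (inert)
Total out = 591 kmol/h; y_P = 60.9 / 591 = 0.103.

0.103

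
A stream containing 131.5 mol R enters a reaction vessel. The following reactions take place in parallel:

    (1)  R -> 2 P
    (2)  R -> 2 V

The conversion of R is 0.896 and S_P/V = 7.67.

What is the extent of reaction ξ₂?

ξ₂ = 13.6 mol

Conversion of R: R consumed = 0.896 × 131.5 = 117.8 mol = 1ξ₁ + 1ξ₂.
Selectivity: 2ξ₁ / (2ξ₂) = 7.67 → ξ₁ = 7.67 ξ₂.
Substitute: (1·7.67 + 1) ξ₂ = 117.8 → ξ₂ = 13.59 mol, ξ₁ = 104.2 mol.
Outlet amounts (n = n₀ + Σ ν·ξ):
  R: 131.5 − 1(104.2) − 1(13.59) = 13.68
  P: 0 + 2(104.2) = 208.5
  V: 0 + 2(13.59) = 27.18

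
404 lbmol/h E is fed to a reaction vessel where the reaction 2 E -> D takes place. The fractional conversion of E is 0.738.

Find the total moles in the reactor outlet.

255 lbmol/h

E reacted = 0.738 × 404 = 298.2 lbmol/h; ν_E = −2, so ξ = 298.2/2 = 149.1 lbmol/h.
Outlet amounts (n = n₀ + ν ξ):
  E: 404 − 2(149.1) = 105.8
  D: 0 + 1(149.1) = 149.1
Total out = 105.8 + 149.1 = 254.9 lbmol/h.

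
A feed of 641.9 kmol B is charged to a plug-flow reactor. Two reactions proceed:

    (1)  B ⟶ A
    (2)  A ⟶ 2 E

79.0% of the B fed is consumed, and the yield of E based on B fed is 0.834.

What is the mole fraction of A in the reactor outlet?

Conversion of B: B consumed = 1ξ₁ = 0.79 × 641.9 → ξ₁ = 507.1 kmol.
Yield of E: 2ξ₂ / 641.9 = 0.834 → ξ₂ = 267.7 kmol.
Outlet amounts (n = n₀ + Σ ν·ξ):
  B: 641.9 − 1(507.1) = 134.8
  A: 0 + 1(507.1) − 1(267.7) = 239.4
  E: 0 + 2(267.7) = 535.3
Total out = 909.6 kmol; y_A = 239.4 / 909.6 = 0.2632.

0.263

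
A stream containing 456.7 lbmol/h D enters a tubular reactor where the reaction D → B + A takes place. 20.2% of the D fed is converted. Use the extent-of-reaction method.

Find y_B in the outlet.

0.168

D reacted = 0.202 × 456.7 = 92.25 lbmol/h; ν_D = −1, so ξ = 92.25/1 = 92.25 lbmol/h.
Outlet amounts (n = n₀ + ν ξ):
  D: 456.7 − 1(92.25) = 364.4
  B: 0 + 1(92.25) = 92.25
  A: 0 + 1(92.25) = 92.25
Total out = 549 lbmol/h; y_B = 92.25 / 549 = 0.1681.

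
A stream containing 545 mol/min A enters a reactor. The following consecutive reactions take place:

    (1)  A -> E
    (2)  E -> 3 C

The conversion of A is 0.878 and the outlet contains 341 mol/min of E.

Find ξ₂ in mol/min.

ξ₂ = 138 mol/min

Conversion of A: A consumed = 1ξ₁ = 0.878 × 545 → ξ₁ = 478.5 mol/min.
E balance: n_E = 0 + 1ξ₁ − 1ξ₂ = 341 → ξ₂ = (1·478.5 − 341)/1 = 137.5 mol/min.
Outlet amounts (n = n₀ + Σ ν·ξ):
  A: 545 − 1(478.5) = 66.49
  E: 0 + 1(478.5) − 1(137.5) = 341
  C: 0 + 3(137.5) = 412.5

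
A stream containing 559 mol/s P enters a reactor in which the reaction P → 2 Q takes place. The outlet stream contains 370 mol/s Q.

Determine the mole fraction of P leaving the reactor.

For Q: n = n₀ + 2ξ → 370 = 0 + 2ξ, giving ξ = 185 mol/s.
Outlet amounts (n = n₀ + ν ξ):
  P: 559 − 1(185) = 374
  Q: 0 + 2(185) = 370
Total out = 744 mol/s; y_P = 374 / 744 = 0.5027.

0.503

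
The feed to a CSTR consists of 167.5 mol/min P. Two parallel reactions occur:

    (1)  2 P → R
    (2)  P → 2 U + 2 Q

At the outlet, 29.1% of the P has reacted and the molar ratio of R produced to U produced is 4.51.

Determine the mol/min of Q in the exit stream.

Conversion of P: P consumed = 0.291 × 167.5 = 48.74 mol/min = 2ξ₁ + 1ξ₂.
Selectivity: 1ξ₁ / (2ξ₂) = 4.51 → ξ₁ = 9.02 ξ₂.
Substitute: (2·9.02 + 1) ξ₂ = 48.74 → ξ₂ = 2.56 mol/min, ξ₁ = 23.09 mol/min.
Outlet amounts (n = n₀ + Σ ν·ξ):
  P: 167.5 − 2(23.09) − 1(2.56) = 118.8
  R: 0 + 1(23.09) = 23.09
  U: 0 + 2(2.56) = 5.12
  Q: 0 + 2(2.56) = 5.12

5.12 mol/min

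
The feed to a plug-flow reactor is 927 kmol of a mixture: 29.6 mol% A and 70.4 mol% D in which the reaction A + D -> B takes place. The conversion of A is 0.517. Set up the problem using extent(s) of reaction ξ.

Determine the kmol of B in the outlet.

142 kmol

A reacted = 0.517 × 274.4 = 141.9 kmol; ν_A = −1, so ξ = 141.9/1 = 141.9 kmol.
Outlet amounts (n = n₀ + ν ξ):
  A: 274.4 − 1(141.9) = 132.5
  D: 652.6 − 1(141.9) = 510.7
  B: 0 + 1(141.9) = 141.9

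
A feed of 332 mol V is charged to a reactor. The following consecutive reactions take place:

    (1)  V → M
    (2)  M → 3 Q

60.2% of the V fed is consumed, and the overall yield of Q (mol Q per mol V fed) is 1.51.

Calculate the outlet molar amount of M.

Conversion of V: V consumed = 1ξ₁ = 0.602 × 332 → ξ₁ = 199.9 mol.
Yield of Q: 3ξ₂ / 332 = 1.51 → ξ₂ = 167.1 mol.
Outlet amounts (n = n₀ + Σ ν·ξ):
  V: 332 − 1(199.9) = 132.1
  M: 0 + 1(199.9) − 1(167.1) = 32.76
  Q: 0 + 3(167.1) = 501.3

32.8 mol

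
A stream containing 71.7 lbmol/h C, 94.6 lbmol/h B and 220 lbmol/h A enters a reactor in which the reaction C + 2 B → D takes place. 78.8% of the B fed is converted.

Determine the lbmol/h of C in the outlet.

34.4 lbmol/h

B reacted = 0.788 × 94.6 = 74.54 lbmol/h; ν_B = −2, so ξ = 74.54/2 = 37.27 lbmol/h.
Outlet amounts (n = n₀ + ν ξ):
  C: 71.7 − 1(37.27) = 34.43
  B: 94.6 − 2(37.27) = 20.06
  D: 0 + 1(37.27) = 37.27
  A: 220 (inert)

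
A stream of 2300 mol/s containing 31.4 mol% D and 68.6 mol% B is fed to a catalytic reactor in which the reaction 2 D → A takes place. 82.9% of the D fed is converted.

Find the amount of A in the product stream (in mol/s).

299 mol/s

D reacted = 0.829 × 722.2 = 598.7 mol/s; ν_D = −2, so ξ = 598.7/2 = 299.4 mol/s.
Outlet amounts (n = n₀ + ν ξ):
  D: 722.2 − 2(299.4) = 123.5
  A: 0 + 1(299.4) = 299.4
  B: 1578 (inert)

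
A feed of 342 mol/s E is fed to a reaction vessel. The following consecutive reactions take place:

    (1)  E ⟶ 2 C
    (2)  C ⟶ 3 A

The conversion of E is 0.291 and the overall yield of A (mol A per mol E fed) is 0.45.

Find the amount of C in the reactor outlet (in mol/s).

148 mol/s

Conversion of E: E consumed = 1ξ₁ = 0.291 × 342 → ξ₁ = 99.52 mol/s.
Yield of A: 3ξ₂ / 342 = 0.45 → ξ₂ = 51.3 mol/s.
Outlet amounts (n = n₀ + Σ ν·ξ):
  E: 342 − 1(99.52) = 242.5
  C: 0 + 2(99.52) − 1(51.3) = 147.7
  A: 0 + 3(51.3) = 153.9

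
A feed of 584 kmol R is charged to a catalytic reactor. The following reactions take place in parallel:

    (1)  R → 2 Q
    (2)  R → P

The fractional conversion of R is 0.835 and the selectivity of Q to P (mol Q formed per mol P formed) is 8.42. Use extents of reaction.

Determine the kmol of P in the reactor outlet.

Conversion of R: R consumed = 0.835 × 584 = 487.6 kmol = 1ξ₁ + 1ξ₂.
Selectivity: 2ξ₁ / (1ξ₂) = 8.42 → ξ₁ = 4.21 ξ₂.
Substitute: (1·4.21 + 1) ξ₂ = 487.6 → ξ₂ = 93.6 kmol, ξ₁ = 394 kmol.
Outlet amounts (n = n₀ + Σ ν·ξ):
  R: 584 − 1(394) − 1(93.6) = 96.36
  Q: 0 + 2(394) = 788.1
  P: 0 + 1(93.6) = 93.6

93.6 kmol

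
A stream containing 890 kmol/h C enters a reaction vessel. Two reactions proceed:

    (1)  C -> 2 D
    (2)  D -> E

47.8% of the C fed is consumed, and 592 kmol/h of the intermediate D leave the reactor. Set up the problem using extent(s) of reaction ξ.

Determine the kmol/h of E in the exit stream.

259 kmol/h

Conversion of C: C consumed = 1ξ₁ = 0.478 × 890 → ξ₁ = 425.4 kmol/h.
D balance: n_D = 0 + 2ξ₁ − 1ξ₂ = 592 → ξ₂ = (2·425.4 − 592)/1 = 258.8 kmol/h.
Outlet amounts (n = n₀ + Σ ν·ξ):
  C: 890 − 1(425.4) = 464.6
  D: 0 + 2(425.4) − 1(258.8) = 592
  E: 0 + 1(258.8) = 258.8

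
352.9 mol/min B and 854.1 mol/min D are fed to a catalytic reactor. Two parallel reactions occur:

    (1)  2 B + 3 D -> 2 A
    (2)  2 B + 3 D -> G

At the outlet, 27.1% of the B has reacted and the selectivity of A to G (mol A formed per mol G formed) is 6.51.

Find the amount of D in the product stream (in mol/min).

Conversion of B: B consumed = 0.271 × 352.9 = 95.64 mol/min = 2ξ₁ + 2ξ₂.
Selectivity: 2ξ₁ / (1ξ₂) = 6.51 → ξ₁ = 3.255 ξ₂.
Substitute: (2·3.255 + 2) ξ₂ = 95.64 → ξ₂ = 11.24 mol/min, ξ₁ = 36.58 mol/min.
Outlet amounts (n = n₀ + Σ ν·ξ):
  B: 352.9 − 2(36.58) − 2(11.24) = 257.3
  D: 854.1 − 3(36.58) − 3(11.24) = 710.6
  A: 0 + 2(36.58) = 73.16
  G: 0 + 1(11.24) = 11.24

711 mol/min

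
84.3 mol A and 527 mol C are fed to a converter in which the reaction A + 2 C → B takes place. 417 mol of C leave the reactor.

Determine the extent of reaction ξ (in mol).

For C: n = n₀ − 2ξ → 417 = 527 − 2ξ, giving ξ = 55 mol.
Outlet amounts (n = n₀ + ν ξ):
  A: 84.3 − 1(55) = 29.3
  C: 527 − 2(55) = 417
  B: 0 + 1(55) = 55

ξ = 55 mol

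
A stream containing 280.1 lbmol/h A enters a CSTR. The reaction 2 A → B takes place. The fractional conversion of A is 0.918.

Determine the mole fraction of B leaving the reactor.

0.848

A reacted = 0.918 × 280.1 = 257.1 lbmol/h; ν_A = −2, so ξ = 257.1/2 = 128.6 lbmol/h.
Outlet amounts (n = n₀ + ν ξ):
  A: 280.1 − 2(128.6) = 22.97
  B: 0 + 1(128.6) = 128.6
Total out = 151.5 lbmol/h; y_B = 128.6 / 151.5 = 0.8484.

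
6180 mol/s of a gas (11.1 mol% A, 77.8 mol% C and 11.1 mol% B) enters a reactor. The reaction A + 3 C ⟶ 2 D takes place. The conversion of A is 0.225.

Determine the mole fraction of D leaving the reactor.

A reacted = 0.225 × 686 = 154.3 mol/s; ν_A = −1, so ξ = 154.3/1 = 154.3 mol/s.
Outlet amounts (n = n₀ + ν ξ):
  A: 686 − 1(154.3) = 531.6
  C: 4808 − 3(154.3) = 4345
  D: 0 + 2(154.3) = 308.7
  B: 686 (inert)
Total out = 5871 mol/s; y_D = 308.7 / 5871 = 0.05258.

0.0526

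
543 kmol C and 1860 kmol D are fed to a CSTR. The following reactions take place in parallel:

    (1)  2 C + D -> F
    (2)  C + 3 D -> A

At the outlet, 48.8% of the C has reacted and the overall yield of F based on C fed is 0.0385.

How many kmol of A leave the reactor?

223 kmol

Yield of F: 1ξ₁ / 543 = 0.0385 → ξ₁ = 20.91 kmol.
Conversion of C: 2ξ₁ + 1ξ₂ = 0.488 × 543 = 265 → ξ₂ = 223.2 kmol.
Outlet amounts (n = n₀ + Σ ν·ξ):
  C: 543 − 2(20.91) − 1(223.2) = 278
  D: 1860 − 1(20.91) − 3(223.2) = 1170
  F: 0 + 1(20.91) = 20.91
  A: 0 + 1(223.2) = 223.2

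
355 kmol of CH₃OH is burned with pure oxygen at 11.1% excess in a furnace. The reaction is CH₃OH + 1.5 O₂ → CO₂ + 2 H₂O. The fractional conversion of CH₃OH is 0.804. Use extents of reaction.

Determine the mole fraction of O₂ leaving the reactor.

0.15

Stoichiometric O₂ = 1.5 × 355 = 532.5 kmol; O₂ fed = 532.5 × 1.111 = 591.6 kmol.
Fuel reacted = 0.804 × 355 → ξ = 285.4 kmol.
Outlet (n = n₀ + ν ξ):
  CH₃OH: 355 − 1(285.4) = 69.58
  O₂: 591.6 − 1.5(285.4) = 163.5
  CO₂: 0 + 1(285.4) = 285.4
  H₂O: 0 + 2(285.4) = 570.8
Total out = 1089 kmol; y_O₂ = 163.5 / 1089 = 0.1501.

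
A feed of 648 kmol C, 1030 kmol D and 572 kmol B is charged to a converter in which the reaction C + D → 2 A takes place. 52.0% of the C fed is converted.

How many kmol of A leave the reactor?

C reacted = 0.52 × 648 = 337 kmol; ν_C = −1, so ξ = 337/1 = 337 kmol.
Outlet amounts (n = n₀ + ν ξ):
  C: 648 − 1(337) = 311
  D: 1030 − 1(337) = 693
  A: 0 + 2(337) = 673.9
  B: 572 (inert)

674 kmol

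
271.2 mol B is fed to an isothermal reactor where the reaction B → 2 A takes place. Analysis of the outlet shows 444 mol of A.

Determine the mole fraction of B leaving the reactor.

0.0998

For A: n = n₀ + 2ξ → 444 = 0 + 2ξ, giving ξ = 222 mol.
Outlet amounts (n = n₀ + ν ξ):
  B: 271.2 − 1(222) = 49.2
  A: 0 + 2(222) = 444
Total out = 493.2 mol; y_B = 49.2 / 493.2 = 0.09976.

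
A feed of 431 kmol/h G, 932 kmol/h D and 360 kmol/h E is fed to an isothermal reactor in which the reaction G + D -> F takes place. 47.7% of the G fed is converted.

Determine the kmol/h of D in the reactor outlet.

726 kmol/h

G reacted = 0.477 × 431 = 205.6 kmol/h; ν_G = −1, so ξ = 205.6/1 = 205.6 kmol/h.
Outlet amounts (n = n₀ + ν ξ):
  G: 431 − 1(205.6) = 225.4
  D: 932 − 1(205.6) = 726.4
  F: 0 + 1(205.6) = 205.6
  E: 360 (inert)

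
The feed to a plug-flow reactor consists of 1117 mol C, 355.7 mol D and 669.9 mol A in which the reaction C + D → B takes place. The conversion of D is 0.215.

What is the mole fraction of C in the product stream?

D reacted = 0.215 × 355.7 = 76.48 mol; ν_D = −1, so ξ = 76.48/1 = 76.48 mol.
Outlet amounts (n = n₀ + ν ξ):
  C: 1117 − 1(76.48) = 1041
  D: 355.7 − 1(76.48) = 279.2
  B: 0 + 1(76.48) = 76.48
  A: 669.9 (inert)
Total out = 2066 mol; y_C = 1041 / 2066 = 0.5036.

0.504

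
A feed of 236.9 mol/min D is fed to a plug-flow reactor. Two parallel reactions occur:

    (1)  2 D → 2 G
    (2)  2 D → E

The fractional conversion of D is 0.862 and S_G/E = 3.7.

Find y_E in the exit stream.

0.178

Conversion of D: D consumed = 0.862 × 236.9 = 204.2 mol/min = 2ξ₁ + 2ξ₂.
Selectivity: 2ξ₁ / (1ξ₂) = 3.7 → ξ₁ = 1.85 ξ₂.
Substitute: (2·1.85 + 2) ξ₂ = 204.2 → ξ₂ = 35.83 mol/min, ξ₁ = 66.28 mol/min.
Outlet amounts (n = n₀ + Σ ν·ξ):
  D: 236.9 − 2(66.28) − 2(35.83) = 32.69
  G: 0 + 2(66.28) = 132.6
  E: 0 + 1(35.83) = 35.83
Total out = 201.1 mol/min; y_E = 35.83 / 201.1 = 0.1782.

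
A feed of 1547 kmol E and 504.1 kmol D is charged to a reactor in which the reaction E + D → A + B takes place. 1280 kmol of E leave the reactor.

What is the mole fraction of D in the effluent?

0.116

For E: n = n₀ − 1ξ → 1280 = 1547 − 1ξ, giving ξ = 267 kmol.
Outlet amounts (n = n₀ + ν ξ):
  E: 1547 − 1(267) = 1280
  D: 504.1 − 1(267) = 237.1
  A: 0 + 1(267) = 267
  B: 0 + 1(267) = 267
Total out = 2051 kmol; y_D = 237.1 / 2051 = 0.1156.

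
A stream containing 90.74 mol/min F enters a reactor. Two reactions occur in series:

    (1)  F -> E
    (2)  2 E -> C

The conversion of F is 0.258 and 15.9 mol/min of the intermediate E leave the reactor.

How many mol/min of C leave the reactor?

Conversion of F: F consumed = 1ξ₁ = 0.258 × 90.74 → ξ₁ = 23.41 mol/min.
E balance: n_E = 0 + 1ξ₁ − 2ξ₂ = 15.9 → ξ₂ = (1·23.41 − 15.9)/2 = 3.755 mol/min.
Outlet amounts (n = n₀ + Σ ν·ξ):
  F: 90.74 − 1(23.41) = 67.33
  E: 0 + 1(23.41) − 2(3.755) = 15.9
  C: 0 + 1(3.755) = 3.755

3.76 mol/min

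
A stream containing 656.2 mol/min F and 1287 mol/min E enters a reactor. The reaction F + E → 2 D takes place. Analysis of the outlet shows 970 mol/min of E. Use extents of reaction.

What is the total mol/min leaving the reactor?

1940 mol/min

For E: n = n₀ − 1ξ → 970 = 1287 − 1ξ, giving ξ = 317 mol/min.
Outlet amounts (n = n₀ + ν ξ):
  F: 656.2 − 1(317) = 339.2
  E: 1287 − 1(317) = 970
  D: 0 + 2(317) = 634
Total out = 339.2 + 970 + 634 = 1943 mol/min.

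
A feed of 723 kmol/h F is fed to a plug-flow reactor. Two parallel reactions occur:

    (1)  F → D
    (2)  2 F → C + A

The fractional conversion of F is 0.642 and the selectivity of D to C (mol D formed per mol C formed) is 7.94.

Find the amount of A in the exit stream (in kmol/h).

46.7 kmol/h

Conversion of F: F consumed = 0.642 × 723 = 464.2 kmol/h = 1ξ₁ + 2ξ₂.
Selectivity: 1ξ₁ / (1ξ₂) = 7.94 → ξ₁ = 7.94 ξ₂.
Substitute: (1·7.94 + 2) ξ₂ = 464.2 → ξ₂ = 46.7 kmol/h, ξ₁ = 370.8 kmol/h.
Outlet amounts (n = n₀ + Σ ν·ξ):
  F: 723 − 1(370.8) − 2(46.7) = 258.8
  D: 0 + 1(370.8) = 370.8
  C: 0 + 1(46.7) = 46.7
  A: 0 + 1(46.7) = 46.7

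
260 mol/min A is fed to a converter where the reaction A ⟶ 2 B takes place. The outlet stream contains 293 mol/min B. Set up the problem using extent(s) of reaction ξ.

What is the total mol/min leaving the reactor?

406 mol/min

For B: n = n₀ + 2ξ → 293 = 0 + 2ξ, giving ξ = 146.5 mol/min.
Outlet amounts (n = n₀ + ν ξ):
  A: 260 − 1(146.5) = 113.5
  B: 0 + 2(146.5) = 293
Total out = 113.5 + 293 = 406.5 mol/min.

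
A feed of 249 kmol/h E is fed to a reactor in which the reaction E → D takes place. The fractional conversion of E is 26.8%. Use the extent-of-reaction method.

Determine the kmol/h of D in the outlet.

E reacted = 0.268 × 249 = 66.73 kmol/h; ν_E = −1, so ξ = 66.73/1 = 66.73 kmol/h.
Outlet amounts (n = n₀ + ν ξ):
  E: 249 − 1(66.73) = 182.3
  D: 0 + 1(66.73) = 66.73

66.7 kmol/h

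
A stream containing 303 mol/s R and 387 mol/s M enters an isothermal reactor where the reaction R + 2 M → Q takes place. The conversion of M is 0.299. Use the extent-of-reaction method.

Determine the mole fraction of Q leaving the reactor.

M reacted = 0.299 × 387 = 115.7 mol/s; ν_M = −2, so ξ = 115.7/2 = 57.86 mol/s.
Outlet amounts (n = n₀ + ν ξ):
  R: 303 − 1(57.86) = 245.1
  M: 387 − 2(57.86) = 271.3
  Q: 0 + 1(57.86) = 57.86
Total out = 574.3 mol/s; y_Q = 57.86 / 574.3 = 0.1007.

0.101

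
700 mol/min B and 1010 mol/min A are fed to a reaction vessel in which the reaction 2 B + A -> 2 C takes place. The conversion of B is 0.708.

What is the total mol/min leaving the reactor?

1460 mol/min

B reacted = 0.708 × 700 = 495.6 mol/min; ν_B = −2, so ξ = 495.6/2 = 247.8 mol/min.
Outlet amounts (n = n₀ + ν ξ):
  B: 700 − 2(247.8) = 204.4
  A: 1010 − 1(247.8) = 762.2
  C: 0 + 2(247.8) = 495.6
Total out = 204.4 + 762.2 + 495.6 = 1462 mol/min.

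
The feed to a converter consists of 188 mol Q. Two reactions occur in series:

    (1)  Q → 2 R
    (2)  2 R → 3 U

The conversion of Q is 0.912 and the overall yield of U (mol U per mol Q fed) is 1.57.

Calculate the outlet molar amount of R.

Conversion of Q: Q consumed = 1ξ₁ = 0.912 × 188 → ξ₁ = 171.5 mol.
Yield of U: 3ξ₂ / 188 = 1.57 → ξ₂ = 98.39 mol.
Outlet amounts (n = n₀ + Σ ν·ξ):
  Q: 188 − 1(171.5) = 16.54
  R: 0 + 2(171.5) − 2(98.39) = 146.1
  U: 0 + 3(98.39) = 295.2

146 mol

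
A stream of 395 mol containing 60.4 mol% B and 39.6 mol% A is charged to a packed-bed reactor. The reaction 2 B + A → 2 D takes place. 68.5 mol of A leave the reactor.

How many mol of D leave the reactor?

176 mol

For A: n = n₀ − 1ξ → 68.5 = 156.4 − 1ξ, giving ξ = 87.92 mol.
Outlet amounts (n = n₀ + ν ξ):
  B: 238.6 − 2(87.92) = 62.74
  A: 156.4 − 1(87.92) = 68.5
  D: 0 + 2(87.92) = 175.8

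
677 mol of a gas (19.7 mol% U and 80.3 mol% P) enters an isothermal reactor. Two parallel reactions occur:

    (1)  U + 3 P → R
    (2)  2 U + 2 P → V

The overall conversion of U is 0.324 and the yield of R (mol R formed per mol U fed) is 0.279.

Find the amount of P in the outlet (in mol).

Yield of R: 1ξ₁ / 133.4 = 0.279 → ξ₁ = 37.21 mol.
Conversion of U: 1ξ₁ + 2ξ₂ = 0.324 × 133.4 = 43.21 → ξ₂ = 3.001 mol.
Outlet amounts (n = n₀ + Σ ν·ξ):
  U: 133.4 − 1(37.21) − 2(3.001) = 90.16
  P: 543.6 − 3(37.21) − 2(3.001) = 426
  R: 0 + 1(37.21) = 37.21
  V: 0 + 1(3.001) = 3.001

426 mol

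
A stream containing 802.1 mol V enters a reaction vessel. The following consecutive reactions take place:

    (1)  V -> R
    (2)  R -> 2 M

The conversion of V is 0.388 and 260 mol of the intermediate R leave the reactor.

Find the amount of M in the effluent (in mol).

102 mol

Conversion of V: V consumed = 1ξ₁ = 0.388 × 802.1 → ξ₁ = 311.2 mol.
R balance: n_R = 0 + 1ξ₁ − 1ξ₂ = 260 → ξ₂ = (1·311.2 − 260)/1 = 51.21 mol.
Outlet amounts (n = n₀ + Σ ν·ξ):
  V: 802.1 − 1(311.2) = 490.9
  R: 0 + 1(311.2) − 1(51.21) = 260
  M: 0 + 2(51.21) = 102.4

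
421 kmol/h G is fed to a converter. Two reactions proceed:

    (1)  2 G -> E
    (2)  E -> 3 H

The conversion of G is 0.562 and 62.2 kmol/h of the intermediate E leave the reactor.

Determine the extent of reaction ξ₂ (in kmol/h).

ξ₂ = 56.1 kmol/h

Conversion of G: G consumed = 2ξ₁ = 0.562 × 421 → ξ₁ = 118.3 kmol/h.
E balance: n_E = 0 + 1ξ₁ − 1ξ₂ = 62.2 → ξ₂ = (1·118.3 − 62.2)/1 = 56.1 kmol/h.
Outlet amounts (n = n₀ + Σ ν·ξ):
  G: 421 − 2(118.3) = 184.4
  E: 0 + 1(118.3) − 1(56.1) = 62.2
  H: 0 + 3(56.1) = 168.3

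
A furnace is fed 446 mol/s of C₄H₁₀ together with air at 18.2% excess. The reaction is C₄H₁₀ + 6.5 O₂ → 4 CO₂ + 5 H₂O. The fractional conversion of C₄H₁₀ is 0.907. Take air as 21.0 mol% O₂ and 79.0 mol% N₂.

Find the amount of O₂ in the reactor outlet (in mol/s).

797 mol/s

Stoichiometric O₂ = 6.5 × 446 = 2899 mol/s; O₂ fed = 2899 × 1.182 = 3427 mol/s.
N₂ fed = 3427 × 79/21 = 12890 mol/s.
Fuel reacted = 0.907 × 446 → ξ = 404.5 mol/s.
Outlet (n = n₀ + ν ξ):
  C₄H₁₀: 446 − 1(404.5) = 41.48
  O₂: 3427 − 6.5(404.5) = 797.2
  N₂: 12890 (inert)
  CO₂: 0 + 4(404.5) = 1618
  H₂O: 0 + 5(404.5) = 2023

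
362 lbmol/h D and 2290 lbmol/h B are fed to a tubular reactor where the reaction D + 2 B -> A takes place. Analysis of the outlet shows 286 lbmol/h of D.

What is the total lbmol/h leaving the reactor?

For D: n = n₀ − 1ξ → 286 = 362 − 1ξ, giving ξ = 76 lbmol/h.
Outlet amounts (n = n₀ + ν ξ):
  D: 362 − 1(76) = 286
  B: 2290 − 2(76) = 2138
  A: 0 + 1(76) = 76
Total out = 286 + 2138 + 76 = 2500 lbmol/h.

2500 lbmol/h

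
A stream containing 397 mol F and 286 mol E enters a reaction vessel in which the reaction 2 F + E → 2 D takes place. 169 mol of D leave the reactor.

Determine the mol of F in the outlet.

228 mol

For D: n = n₀ + 2ξ → 169 = 0 + 2ξ, giving ξ = 84.5 mol.
Outlet amounts (n = n₀ + ν ξ):
  F: 397 − 2(84.5) = 228
  E: 286 − 1(84.5) = 201.5
  D: 0 + 2(84.5) = 169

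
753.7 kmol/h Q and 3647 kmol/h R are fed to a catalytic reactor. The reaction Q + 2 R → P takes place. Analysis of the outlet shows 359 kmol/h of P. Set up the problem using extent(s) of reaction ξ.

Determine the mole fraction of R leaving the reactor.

0.795

For P: n = n₀ + 1ξ → 359 = 0 + 1ξ, giving ξ = 359 kmol/h.
Outlet amounts (n = n₀ + ν ξ):
  Q: 753.7 − 1(359) = 394.7
  R: 3647 − 2(359) = 2929
  P: 0 + 1(359) = 359
Total out = 3683 kmol/h; y_R = 2929 / 3683 = 0.7953.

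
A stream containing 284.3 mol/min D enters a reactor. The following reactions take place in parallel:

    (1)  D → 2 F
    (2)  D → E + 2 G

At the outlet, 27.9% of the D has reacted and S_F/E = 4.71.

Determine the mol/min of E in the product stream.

23.6 mol/min

Conversion of D: D consumed = 0.279 × 284.3 = 79.32 mol/min = 1ξ₁ + 1ξ₂.
Selectivity: 2ξ₁ / (1ξ₂) = 4.71 → ξ₁ = 2.355 ξ₂.
Substitute: (1·2.355 + 1) ξ₂ = 79.32 → ξ₂ = 23.64 mol/min, ξ₁ = 55.68 mol/min.
Outlet amounts (n = n₀ + Σ ν·ξ):
  D: 284.3 − 1(55.68) − 1(23.64) = 205
  F: 0 + 2(55.68) = 111.4
  E: 0 + 1(23.64) = 23.64
  G: 0 + 2(23.64) = 47.28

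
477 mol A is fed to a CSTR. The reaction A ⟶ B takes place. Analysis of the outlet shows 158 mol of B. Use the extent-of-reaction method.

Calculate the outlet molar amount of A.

For B: n = n₀ + 1ξ → 158 = 0 + 1ξ, giving ξ = 158 mol.
Outlet amounts (n = n₀ + ν ξ):
  A: 477 − 1(158) = 319
  B: 0 + 1(158) = 158

319 mol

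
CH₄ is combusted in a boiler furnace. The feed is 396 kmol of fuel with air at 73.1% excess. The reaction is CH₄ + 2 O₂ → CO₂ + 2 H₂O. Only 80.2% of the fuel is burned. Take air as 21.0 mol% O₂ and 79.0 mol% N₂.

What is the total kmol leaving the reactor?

6920 kmol

Stoichiometric O₂ = 2 × 396 = 792 kmol; O₂ fed = 792 × 1.731 = 1371 kmol.
N₂ fed = 1371 × 79/21 = 5157 kmol.
Fuel reacted = 0.802 × 396 → ξ = 317.6 kmol.
Outlet (n = n₀ + ν ξ):
  CH₄: 396 − 1(317.6) = 78.41
  O₂: 1371 − 2(317.6) = 735.8
  N₂: 5157 (inert)
  CO₂: 0 + 1(317.6) = 317.6
  H₂O: 0 + 2(317.6) = 635.2
Total out = 78.41 + 735.8 + 5157 + 317.6 + 635.2 = 6924 kmol.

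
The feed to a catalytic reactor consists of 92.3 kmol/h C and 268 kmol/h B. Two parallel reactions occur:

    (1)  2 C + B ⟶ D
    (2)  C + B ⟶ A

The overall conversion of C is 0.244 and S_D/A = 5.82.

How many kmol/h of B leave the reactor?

Conversion of C: C consumed = 0.244 × 92.3 = 22.52 kmol/h = 2ξ₁ + 1ξ₂.
Selectivity: 1ξ₁ / (1ξ₂) = 5.82 → ξ₁ = 5.82 ξ₂.
Substitute: (2·5.82 + 1) ξ₂ = 22.52 → ξ₂ = 1.782 kmol/h, ξ₁ = 10.37 kmol/h.
Outlet amounts (n = n₀ + Σ ν·ξ):
  C: 92.3 − 2(10.37) − 1(1.782) = 69.78
  B: 268 − 1(10.37) − 1(1.782) = 255.8
  D: 0 + 1(10.37) = 10.37
  A: 0 + 1(1.782) = 1.782

256 kmol/h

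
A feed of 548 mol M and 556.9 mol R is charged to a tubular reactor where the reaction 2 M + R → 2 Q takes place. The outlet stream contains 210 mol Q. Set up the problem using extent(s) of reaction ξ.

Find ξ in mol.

For Q: n = n₀ + 2ξ → 210 = 0 + 2ξ, giving ξ = 105 mol.
Outlet amounts (n = n₀ + ν ξ):
  M: 548 − 2(105) = 338
  R: 556.9 − 1(105) = 451.9
  Q: 0 + 2(105) = 210

ξ = 105 mol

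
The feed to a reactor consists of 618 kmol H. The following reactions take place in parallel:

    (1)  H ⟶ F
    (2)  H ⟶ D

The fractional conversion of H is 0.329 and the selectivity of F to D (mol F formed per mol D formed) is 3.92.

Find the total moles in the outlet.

Conversion of H: H consumed = 0.329 × 618 = 203.3 kmol = 1ξ₁ + 1ξ₂.
Selectivity: 1ξ₁ / (1ξ₂) = 3.92 → ξ₁ = 3.92 ξ₂.
Substitute: (1·3.92 + 1) ξ₂ = 203.3 → ξ₂ = 41.33 kmol, ξ₁ = 162 kmol.
Outlet amounts (n = n₀ + Σ ν·ξ):
  H: 618 − 1(162) − 1(41.33) = 414.7
  F: 0 + 1(162) = 162
  D: 0 + 1(41.33) = 41.33
Total out = 414.7 + 162 + 41.33 = 618 kmol.

618 kmol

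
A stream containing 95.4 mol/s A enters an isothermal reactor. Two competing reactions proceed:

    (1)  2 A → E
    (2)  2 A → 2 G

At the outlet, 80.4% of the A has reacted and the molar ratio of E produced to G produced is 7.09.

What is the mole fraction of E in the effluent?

Conversion of A: A consumed = 0.804 × 95.4 = 76.7 mol/s = 2ξ₁ + 2ξ₂.
Selectivity: 1ξ₁ / (2ξ₂) = 7.09 → ξ₁ = 14.18 ξ₂.
Substitute: (2·14.18 + 2) ξ₂ = 76.7 → ξ₂ = 2.526 mol/s, ξ₁ = 35.82 mol/s.
Outlet amounts (n = n₀ + Σ ν·ξ):
  A: 95.4 − 2(35.82) − 2(2.526) = 18.7
  E: 0 + 1(35.82) = 35.82
  G: 0 + 2(2.526) = 5.053
Total out = 59.58 mol/s; y_E = 35.82 / 59.58 = 0.6013.

0.601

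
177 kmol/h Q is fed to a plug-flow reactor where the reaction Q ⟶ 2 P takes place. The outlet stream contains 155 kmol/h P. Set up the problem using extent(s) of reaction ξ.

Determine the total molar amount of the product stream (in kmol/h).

254 kmol/h

For P: n = n₀ + 2ξ → 155 = 0 + 2ξ, giving ξ = 77.5 kmol/h.
Outlet amounts (n = n₀ + ν ξ):
  Q: 177 − 1(77.5) = 99.5
  P: 0 + 2(77.5) = 155
Total out = 99.5 + 155 = 254.5 kmol/h.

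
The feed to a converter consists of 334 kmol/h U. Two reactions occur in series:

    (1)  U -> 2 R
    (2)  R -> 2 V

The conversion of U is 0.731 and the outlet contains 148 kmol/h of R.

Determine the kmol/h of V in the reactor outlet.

681 kmol/h

Conversion of U: U consumed = 1ξ₁ = 0.731 × 334 → ξ₁ = 244.2 kmol/h.
R balance: n_R = 0 + 2ξ₁ − 1ξ₂ = 148 → ξ₂ = (2·244.2 − 148)/1 = 340.3 kmol/h.
Outlet amounts (n = n₀ + Σ ν·ξ):
  U: 334 − 1(244.2) = 89.85
  R: 0 + 2(244.2) − 1(340.3) = 148
  V: 0 + 2(340.3) = 680.6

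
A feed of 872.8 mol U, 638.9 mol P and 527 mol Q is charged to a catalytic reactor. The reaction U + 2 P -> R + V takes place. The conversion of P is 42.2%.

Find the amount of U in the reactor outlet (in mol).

738 mol

P reacted = 0.422 × 638.9 = 269.6 mol; ν_P = −2, so ξ = 269.6/2 = 134.8 mol.
Outlet amounts (n = n₀ + ν ξ):
  U: 872.8 − 1(134.8) = 738
  P: 638.9 − 2(134.8) = 369.3
  R: 0 + 1(134.8) = 134.8
  V: 0 + 1(134.8) = 134.8
  Q: 527 (inert)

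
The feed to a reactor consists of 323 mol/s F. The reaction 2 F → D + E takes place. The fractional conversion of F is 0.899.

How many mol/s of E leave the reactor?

F reacted = 0.899 × 323 = 290.4 mol/s; ν_F = −2, so ξ = 290.4/2 = 145.2 mol/s.
Outlet amounts (n = n₀ + ν ξ):
  F: 323 − 2(145.2) = 32.62
  D: 0 + 1(145.2) = 145.2
  E: 0 + 1(145.2) = 145.2

145 mol/s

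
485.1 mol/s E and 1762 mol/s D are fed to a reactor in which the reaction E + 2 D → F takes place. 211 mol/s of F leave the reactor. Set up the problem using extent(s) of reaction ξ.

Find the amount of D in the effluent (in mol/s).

1340 mol/s

For F: n = n₀ + 1ξ → 211 = 0 + 1ξ, giving ξ = 211 mol/s.
Outlet amounts (n = n₀ + ν ξ):
  E: 485.1 − 1(211) = 274.1
  D: 1762 − 2(211) = 1340
  F: 0 + 1(211) = 211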